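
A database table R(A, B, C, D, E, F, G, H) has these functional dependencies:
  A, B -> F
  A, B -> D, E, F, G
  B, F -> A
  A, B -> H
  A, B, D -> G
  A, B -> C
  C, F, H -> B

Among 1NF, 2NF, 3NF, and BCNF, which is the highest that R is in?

Candidate keys: {A, B}, {B, F}, {C, F, H}. Prime attributes: {A, B, C, F, H}.
Every FD has a superkey on the left, so the relation is in BCNF.

BCNF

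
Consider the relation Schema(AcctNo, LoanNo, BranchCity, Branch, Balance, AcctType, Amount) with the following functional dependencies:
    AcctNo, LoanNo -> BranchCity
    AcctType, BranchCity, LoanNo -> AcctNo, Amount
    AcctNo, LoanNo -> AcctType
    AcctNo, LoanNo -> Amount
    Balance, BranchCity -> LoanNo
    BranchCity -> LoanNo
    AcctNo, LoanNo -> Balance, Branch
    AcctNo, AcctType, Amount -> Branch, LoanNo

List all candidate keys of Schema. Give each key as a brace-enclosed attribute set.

Closure of {AcctNo, BranchCity} is {AcctNo, AcctType, Amount, Balance, Branch, BranchCity, LoanNo}, the whole schema; {AcctNo, BranchCity} is a candidate key.
Closure of {AcctNo, LoanNo} is {AcctNo, AcctType, Amount, Balance, Branch, BranchCity, LoanNo}, the whole schema; {AcctNo, LoanNo} is a candidate key.
Closure of {AcctType, BranchCity} is {AcctNo, AcctType, Amount, Balance, Branch, BranchCity, LoanNo}, the whole schema; {AcctType, BranchCity} is a candidate key.
Closure of {AcctNo, AcctType, Amount} is {AcctNo, AcctType, Amount, Balance, Branch, BranchCity, LoanNo}, the whole schema; {AcctNo, AcctType, Amount} is a candidate key.
No proper subset of any of these is a key, and no other minimal superkey exists.

{AcctNo, AcctType, Amount}, {AcctNo, BranchCity}, {AcctNo, LoanNo}, {AcctType, BranchCity}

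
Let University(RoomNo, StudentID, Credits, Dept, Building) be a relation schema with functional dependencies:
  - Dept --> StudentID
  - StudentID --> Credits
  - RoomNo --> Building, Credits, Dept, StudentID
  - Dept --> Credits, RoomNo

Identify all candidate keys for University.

{Dept} is a candidate key since {Dept}⁺ = {Building, Credits, Dept, RoomNo, StudentID} covers every attribute.
{RoomNo} is a candidate key since {RoomNo}⁺ = {Building, Credits, Dept, RoomNo, StudentID} covers every attribute.
Any other superkey properly contains one of these, so there are no further candidate keys.

{Dept}, {RoomNo}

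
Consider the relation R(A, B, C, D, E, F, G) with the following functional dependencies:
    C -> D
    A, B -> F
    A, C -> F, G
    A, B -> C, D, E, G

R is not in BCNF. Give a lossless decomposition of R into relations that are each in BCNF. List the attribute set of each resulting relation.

Candidate key of the original relation: {A, B}.
In {A, B, C, D, E, F, G}, {C} is not a superkey ({C}⁺ restricted to this set is {C, D}), so split on C -> D into {C, D} and {A, B, C, E, F, G}.
{C, D}: every determinant is a superkey — BCNF.
In {A, B, C, E, F, G}, {A, C} is not a superkey ({A, C}⁺ restricted to this set is {A, C, F, G}), so split on A, C -> F, G into {A, C, F, G} and {A, B, C, E}.
{A, C, F, G}: every determinant is a superkey — BCNF.
{A, B, C, E}: every determinant is a superkey — BCNF.

{A, B, C, E}; {A, C, F, G}; {C, D}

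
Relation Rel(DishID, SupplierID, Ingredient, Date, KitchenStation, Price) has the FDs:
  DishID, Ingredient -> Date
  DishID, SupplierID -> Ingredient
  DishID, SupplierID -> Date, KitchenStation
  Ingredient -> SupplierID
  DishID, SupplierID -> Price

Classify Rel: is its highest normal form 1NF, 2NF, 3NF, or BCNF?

3NF

Candidate keys: {DishID, Ingredient}, {DishID, SupplierID}. Prime attributes: {DishID, Ingredient, SupplierID}.
Ingredient -> SupplierID: {Ingredient}⁺ = {Ingredient, SupplierID}, which is not all of the attributes, so the left side is not a superkey — BCNF is violated.
But every attribute on its right side ({SupplierID}) is prime, and the same holds for every other non-superkey FD, so 3NF still holds.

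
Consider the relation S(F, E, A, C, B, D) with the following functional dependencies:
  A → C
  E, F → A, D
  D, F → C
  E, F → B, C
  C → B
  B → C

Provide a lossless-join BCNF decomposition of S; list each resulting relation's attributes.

{A, C}; {A, D, E, F}; {B, C}

Candidate key of the original relation: {E, F}.
Within {A, B, C, D, E, F}: {A}⁺ ∩ {A, B, C, D, E, F} = {A, B, C}, not the whole set, so A → B, C violates BCNF; decompose into {A, B, C} and {A, D, E, F}.
Within {A, B, C}: {C}⁺ ∩ {A, B, C} = {B, C}, not the whole set, so C → B violates BCNF; decompose into {B, C} and {A, C}.
{B, C} has no BCNF violation.
{A, C} has no BCNF violation.
{A, D, E, F} has no BCNF violation.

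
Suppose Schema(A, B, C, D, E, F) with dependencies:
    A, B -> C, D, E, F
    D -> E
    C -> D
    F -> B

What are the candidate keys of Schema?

{A, B}, {A, F}

{A} never appears on the right of any FD, so every key must include it.
{A, B}⁺ = {A, B, C, D, E, F}, which is every attribute, so {A, B} is a candidate key.
{A, F}⁺ = {A, B, C, D, E, F}, which is every attribute, so {A, F} is a candidate key.
These are minimal and exhaustive — every other superkey contains one of them.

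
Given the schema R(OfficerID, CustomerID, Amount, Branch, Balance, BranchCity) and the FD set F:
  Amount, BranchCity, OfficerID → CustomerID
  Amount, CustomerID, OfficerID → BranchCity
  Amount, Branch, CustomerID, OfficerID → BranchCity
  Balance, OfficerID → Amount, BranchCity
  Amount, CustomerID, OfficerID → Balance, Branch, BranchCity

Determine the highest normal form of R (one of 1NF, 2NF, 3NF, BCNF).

BCNF

Candidate keys: {Amount, BranchCity, OfficerID}, {Amount, CustomerID, OfficerID}, {Balance, OfficerID}. Prime attributes: {Amount, Balance, BranchCity, CustomerID, OfficerID}.
Every FD has a superkey on the left, so the relation is in BCNF.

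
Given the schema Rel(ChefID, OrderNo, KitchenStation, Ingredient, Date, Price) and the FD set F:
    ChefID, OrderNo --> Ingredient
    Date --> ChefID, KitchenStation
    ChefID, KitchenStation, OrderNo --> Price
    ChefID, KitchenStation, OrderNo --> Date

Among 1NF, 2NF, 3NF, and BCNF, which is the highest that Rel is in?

Candidate keys: {ChefID, KitchenStation, OrderNo}, {Date, OrderNo}. Prime attributes: {ChefID, Date, KitchenStation, OrderNo}.
ChefID, OrderNo --> Ingredient breaks BCNF: {ChefID, OrderNo}⁺ = {ChefID, Ingredient, OrderNo}, so {ChefID, OrderNo} is not a superkey.
ChefID, OrderNo --> Ingredient has non-prime {Ingredient} on the right and a non-superkey on the left, so 3NF fails.
The proper key subset {ChefID, OrderNo} of {ChefID, KitchenStation, OrderNo} determines non-prime {Ingredient}, so the relation is not even in 2NF.

1NF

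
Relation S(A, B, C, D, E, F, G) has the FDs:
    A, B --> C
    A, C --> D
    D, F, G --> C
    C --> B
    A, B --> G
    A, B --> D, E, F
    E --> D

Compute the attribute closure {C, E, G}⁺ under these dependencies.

Start with {C, E, G}.
C --> B applies; add {B} → now {B, C, E, G}.
E --> D applies; add {D} → now {B, C, D, E, G}.
No further FD applies.

{B, C, D, E, G}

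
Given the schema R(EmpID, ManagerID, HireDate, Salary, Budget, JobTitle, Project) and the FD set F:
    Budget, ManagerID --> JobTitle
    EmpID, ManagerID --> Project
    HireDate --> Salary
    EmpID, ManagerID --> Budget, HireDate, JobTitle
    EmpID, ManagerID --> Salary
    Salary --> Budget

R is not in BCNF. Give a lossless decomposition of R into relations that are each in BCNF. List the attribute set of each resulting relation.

Candidate key of the original relation: {EmpID, ManagerID}.
{Budget, EmpID, HireDate, JobTitle, ManagerID, Project, Salary}: {Budget, ManagerID} determines {Budget, JobTitle, ManagerID} here but is not a superkey — split on Budget, ManagerID --> JobTitle, giving {Budget, JobTitle, ManagerID} and {Budget, EmpID, HireDate, ManagerID, Project, Salary}.
{Budget, JobTitle, ManagerID} has no BCNF violation.
{Budget, EmpID, HireDate, ManagerID, Project, Salary}: {HireDate} determines {Budget, HireDate, Salary} here but is not a superkey — split on HireDate --> Budget, Salary, giving {Budget, HireDate, Salary} and {EmpID, HireDate, ManagerID, Project}.
{Budget, HireDate, Salary}: {Salary} determines {Budget, Salary} here but is not a superkey — split on Salary --> Budget, giving {Budget, Salary} and {HireDate, Salary}.
{Budget, Salary} has no BCNF violation.
{HireDate, Salary} has no BCNF violation.
{EmpID, HireDate, ManagerID, Project} has no BCNF violation.

{Budget, JobTitle, ManagerID}; {Budget, Salary}; {EmpID, HireDate, ManagerID, Project}; {HireDate, Salary}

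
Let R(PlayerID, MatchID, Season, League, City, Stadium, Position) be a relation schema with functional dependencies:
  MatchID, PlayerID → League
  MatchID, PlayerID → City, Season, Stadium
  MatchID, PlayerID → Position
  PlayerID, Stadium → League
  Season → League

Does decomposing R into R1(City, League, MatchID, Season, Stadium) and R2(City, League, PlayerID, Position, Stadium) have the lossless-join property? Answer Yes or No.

The shared attributes are {City, League, Stadium} and {City, League, Stadium}⁺ = {City, League, Stadium}.
Neither R1 nor R2 is contained in that closure, so the decomposition is lossy.

No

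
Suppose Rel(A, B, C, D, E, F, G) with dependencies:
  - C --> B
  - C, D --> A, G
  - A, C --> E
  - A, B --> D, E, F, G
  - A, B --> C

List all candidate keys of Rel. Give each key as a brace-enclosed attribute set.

{A, B}, {A, C}, {C, D}

{A, B}⁺ = {A, B, C, D, E, F, G}, which is every attribute, so {A, B} is a candidate key.
{A, C}⁺ = {A, B, C, D, E, F, G}, which is every attribute, so {A, C} is a candidate key.
{C, D}⁺ = {A, B, C, D, E, F, G}, which is every attribute, so {C, D} is a candidate key.
No proper subset of any of these is a key, and no other minimal superkey exists.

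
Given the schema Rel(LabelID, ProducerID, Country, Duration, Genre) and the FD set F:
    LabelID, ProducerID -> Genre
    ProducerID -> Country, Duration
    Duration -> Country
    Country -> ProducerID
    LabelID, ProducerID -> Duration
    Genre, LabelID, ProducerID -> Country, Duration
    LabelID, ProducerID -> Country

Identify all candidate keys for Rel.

No FD produces {LabelID}, so it must be in every candidate key.
{Country, LabelID} is a candidate key since {Country, LabelID}⁺ = {Country, Duration, Genre, LabelID, ProducerID} covers every attribute.
{Duration, LabelID} is a candidate key since {Duration, LabelID}⁺ = {Country, Duration, Genre, LabelID, ProducerID} covers every attribute.
{LabelID, ProducerID} is a candidate key since {LabelID, ProducerID}⁺ = {Country, Duration, Genre, LabelID, ProducerID} covers every attribute.
These are minimal and exhaustive — every other superkey contains one of them.

{Country, LabelID}, {Duration, LabelID}, {LabelID, ProducerID}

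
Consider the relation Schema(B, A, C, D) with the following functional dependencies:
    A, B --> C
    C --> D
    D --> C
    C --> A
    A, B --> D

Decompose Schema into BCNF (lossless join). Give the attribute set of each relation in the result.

Candidate keys of the original relation: {A, B}, {B, C}, {B, D}.
{A, B, C, D}: {C} determines {A, C, D} here but is not a superkey — split on C --> A, D, giving {A, C, D} and {B, C}.
{A, C, D}: every determinant is a superkey — BCNF.
{B, C}: every determinant is a superkey — BCNF.

{A, C, D}; {B, C}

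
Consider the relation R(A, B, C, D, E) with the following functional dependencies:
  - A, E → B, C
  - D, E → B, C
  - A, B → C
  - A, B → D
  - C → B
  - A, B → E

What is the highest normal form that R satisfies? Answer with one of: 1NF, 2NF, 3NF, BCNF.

3NF

Candidate keys: {A, B}, {A, C}, {A, E}. Prime attributes: {A, B, C, E}.
D, E → B, C: {D, E}⁺ = {B, C, D, E}, which is not all of the attributes, so the left side is not a superkey — BCNF is violated.
Since {B, C} ⊆ prime attributes and every other non-superkey FD also has a prime right side, the schema is in 3NF.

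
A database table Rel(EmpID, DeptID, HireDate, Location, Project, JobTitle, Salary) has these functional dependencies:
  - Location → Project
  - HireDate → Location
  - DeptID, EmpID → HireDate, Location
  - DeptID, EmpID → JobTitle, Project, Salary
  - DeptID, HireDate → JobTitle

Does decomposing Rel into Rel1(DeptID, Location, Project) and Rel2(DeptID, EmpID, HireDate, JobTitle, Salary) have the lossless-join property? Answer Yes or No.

Common attributes: {DeptID}; their closure is {DeptID}.
Neither Rel1 nor Rel2 is contained in that closure, so the decomposition is lossy.

No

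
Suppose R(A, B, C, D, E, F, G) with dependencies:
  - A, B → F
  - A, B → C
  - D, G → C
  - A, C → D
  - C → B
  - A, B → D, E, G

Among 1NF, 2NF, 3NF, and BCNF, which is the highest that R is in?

Candidate keys: {A, B}, {A, C}, {A, D, G}. Prime attributes: {A, B, C, D, G}.
D, G → C breaks BCNF: {D, G}⁺ = {B, C, D, G}, so {D, G} is not a superkey.
Its right-hand attributes {C} are all prime, as are those of every other non-superkey FD — the relation is in 3NF.

3NF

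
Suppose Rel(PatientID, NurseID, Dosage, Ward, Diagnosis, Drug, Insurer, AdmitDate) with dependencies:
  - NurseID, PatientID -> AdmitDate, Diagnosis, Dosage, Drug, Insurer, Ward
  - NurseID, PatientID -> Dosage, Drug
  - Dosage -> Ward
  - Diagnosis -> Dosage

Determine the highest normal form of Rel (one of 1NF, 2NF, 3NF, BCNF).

Candidate key: {NurseID, PatientID}. Prime attributes: {NurseID, PatientID}.
Dosage -> Ward breaks BCNF: {Dosage}⁺ = {Dosage, Ward}, so {Dosage} is not a superkey.
Because {Ward} is non-prime and the left side of Dosage -> Ward is not a superkey, the relation is not in 3NF.
No proper subset of a key has a non-prime attribute in its closure, so there is no partial dependency; 2NF holds.

2NF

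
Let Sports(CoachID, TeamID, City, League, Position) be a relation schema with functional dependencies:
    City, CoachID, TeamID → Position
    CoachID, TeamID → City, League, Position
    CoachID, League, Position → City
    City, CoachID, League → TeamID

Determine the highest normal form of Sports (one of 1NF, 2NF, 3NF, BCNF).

Candidate keys: {City, CoachID, League}, {CoachID, League, Position}, {CoachID, TeamID}. Prime attributes: {City, CoachID, League, Position, TeamID}.
Each dependency's left side is a superkey — BCNF holds.

BCNF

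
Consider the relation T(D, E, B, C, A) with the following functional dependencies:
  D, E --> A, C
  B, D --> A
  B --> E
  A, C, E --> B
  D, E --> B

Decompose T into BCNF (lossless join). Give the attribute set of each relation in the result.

{A, B, C, D}; {B, E}

Candidate keys of the original relation: {B, D}, {D, E}.
Within {A, B, C, D, E}: {B}⁺ ∩ {A, B, C, D, E} = {B, E}, not the whole set, so B --> E violates BCNF; decompose into {B, E} and {A, B, C, D}.
{B, E}: every determinant is a superkey — BCNF.
{A, B, C, D}: every determinant is a superkey — BCNF.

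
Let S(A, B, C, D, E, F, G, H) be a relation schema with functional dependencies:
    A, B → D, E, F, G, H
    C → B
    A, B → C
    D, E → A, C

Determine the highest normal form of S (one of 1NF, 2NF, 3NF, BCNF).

Candidate keys: {A, B}, {A, C}, {D, E}. Prime attributes: {A, B, C, D, E}.
C → B breaks BCNF: {C}⁺ = {B, C}, so {C} is not a superkey.
Its right-hand attributes {B} are all prime, as are those of every other non-superkey FD — the relation is in 3NF.

3NF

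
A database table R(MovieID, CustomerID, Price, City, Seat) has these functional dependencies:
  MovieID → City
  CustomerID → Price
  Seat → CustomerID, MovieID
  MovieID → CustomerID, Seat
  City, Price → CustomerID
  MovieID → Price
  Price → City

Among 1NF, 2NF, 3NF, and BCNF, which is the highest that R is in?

Candidate keys: {MovieID}, {Seat}. Prime attributes: {MovieID, Seat}.
CustomerID → Price: {CustomerID}⁺ = {City, CustomerID, Price}, which is not all of the attributes, so the left side is not a superkey — BCNF is violated.
CustomerID → Price determines the non-prime attribute {Price} from a non-superkey — 3NF is violated.
All keys have size 1, which rules out partial dependencies — 2NF is satisfied.

2NF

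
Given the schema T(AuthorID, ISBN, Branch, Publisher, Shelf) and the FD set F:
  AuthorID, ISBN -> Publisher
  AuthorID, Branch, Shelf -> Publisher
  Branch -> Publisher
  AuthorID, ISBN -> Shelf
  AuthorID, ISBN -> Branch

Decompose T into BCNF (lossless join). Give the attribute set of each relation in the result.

Candidate key of the original relation: {AuthorID, ISBN}.
Within {AuthorID, Branch, ISBN, Publisher, Shelf}: {AuthorID, Branch, Shelf}⁺ ∩ {AuthorID, Branch, ISBN, Publisher, Shelf} = {AuthorID, Branch, Publisher, Shelf}, not the whole set, so AuthorID, Branch, Shelf -> Publisher violates BCNF; decompose into {AuthorID, Branch, Publisher, Shelf} and {AuthorID, Branch, ISBN, Shelf}.
Within {AuthorID, Branch, Publisher, Shelf}: {Branch}⁺ ∩ {AuthorID, Branch, Publisher, Shelf} = {Branch, Publisher}, not the whole set, so Branch -> Publisher violates BCNF; decompose into {Branch, Publisher} and {AuthorID, Branch, Shelf}.
{Branch, Publisher} has no BCNF violation.
{AuthorID, Branch, Shelf} has no BCNF violation.
{AuthorID, Branch, ISBN, Shelf} has no BCNF violation.

{AuthorID, Branch, ISBN, Shelf}; {Branch, Publisher}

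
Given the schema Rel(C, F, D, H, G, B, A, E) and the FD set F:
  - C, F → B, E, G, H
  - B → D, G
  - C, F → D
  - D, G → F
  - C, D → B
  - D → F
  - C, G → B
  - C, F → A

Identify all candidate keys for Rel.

No FD produces {C}, so it must be in every candidate key.
Closure of {B, C} is {A, B, C, D, E, F, G, H}, the whole schema; {B, C} is a candidate key.
Closure of {C, D} is {A, B, C, D, E, F, G, H}, the whole schema; {C, D} is a candidate key.
Closure of {C, F} is {A, B, C, D, E, F, G, H}, the whole schema; {C, F} is a candidate key.
Closure of {C, G} is {A, B, C, D, E, F, G, H}, the whole schema; {C, G} is a candidate key.
Any other superkey properly contains one of these, so there are no further candidate keys.

{B, C}, {C, D}, {C, F}, {C, G}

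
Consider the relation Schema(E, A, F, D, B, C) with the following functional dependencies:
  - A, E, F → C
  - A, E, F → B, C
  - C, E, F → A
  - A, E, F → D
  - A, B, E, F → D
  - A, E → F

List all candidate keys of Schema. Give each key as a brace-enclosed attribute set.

{A, E}, {C, E, F}

Attributes never on any right-hand side: {E} — every candidate key must contain it.
{A, E}⁺ = {A, B, C, D, E, F} — all of the relation — so {A, E} is a candidate key.
{C, E, F}⁺ = {A, B, C, D, E, F} — all of the relation — so {C, E, F} is a candidate key.
These are minimal and exhaustive — every other superkey contains one of them.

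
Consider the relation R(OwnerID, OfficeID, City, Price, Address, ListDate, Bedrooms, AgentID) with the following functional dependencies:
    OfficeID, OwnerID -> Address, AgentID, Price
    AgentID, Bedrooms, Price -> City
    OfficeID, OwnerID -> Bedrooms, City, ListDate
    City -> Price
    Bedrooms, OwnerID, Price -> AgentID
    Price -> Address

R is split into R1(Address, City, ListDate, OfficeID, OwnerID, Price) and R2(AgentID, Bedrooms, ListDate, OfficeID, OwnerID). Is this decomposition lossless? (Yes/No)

Common attributes: {ListDate, OfficeID, OwnerID}; their closure is {Address, AgentID, Bedrooms, City, ListDate, OfficeID, OwnerID, Price}.
This includes all of R1, so the common attributes are a superkey of R1 — the join is lossless.

Yes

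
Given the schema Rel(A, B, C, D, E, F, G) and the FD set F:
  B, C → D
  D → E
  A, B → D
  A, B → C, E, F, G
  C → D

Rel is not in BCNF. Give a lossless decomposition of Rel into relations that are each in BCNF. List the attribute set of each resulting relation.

{A, B, C, F, G}; {C, D}; {D, E}

Candidate key of the original relation: {A, B}.
{A, B, C, D, E, F, G}: {B, C} determines {B, C, D, E} here but is not a superkey — split on B, C → D, E, giving {B, C, D, E} and {A, B, C, F, G}.
{B, C, D, E}: {D} determines {D, E} here but is not a superkey — split on D → E, giving {D, E} and {B, C, D}.
{D, E} has no BCNF violation.
{B, C, D}: {C} determines {C, D} here but is not a superkey — split on C → D, giving {C, D} and {B, C}.
{C, D} has no BCNF violation.
{B, C} has no BCNF violation.
{A, B, C, F, G} has no BCNF violation.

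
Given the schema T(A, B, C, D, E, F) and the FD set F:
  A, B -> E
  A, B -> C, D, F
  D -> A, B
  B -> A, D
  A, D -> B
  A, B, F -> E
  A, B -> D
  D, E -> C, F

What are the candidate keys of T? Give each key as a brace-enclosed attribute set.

{B}, {D}

{B}⁺ = {A, B, C, D, E, F} — all of the relation — so {B} is a candidate key.
{D}⁺ = {A, B, C, D, E, F} — all of the relation — so {D} is a candidate key.
These are minimal and exhaustive — every other superkey contains one of them.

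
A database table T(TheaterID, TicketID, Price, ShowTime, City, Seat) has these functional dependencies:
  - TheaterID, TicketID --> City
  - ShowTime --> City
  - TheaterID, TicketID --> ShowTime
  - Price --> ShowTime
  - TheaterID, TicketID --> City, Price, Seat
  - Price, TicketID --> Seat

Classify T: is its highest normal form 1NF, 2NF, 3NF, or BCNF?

Candidate key: {TheaterID, TicketID}. Prime attributes: {TheaterID, TicketID}.
ShowTime --> City: {ShowTime}⁺ = {City, ShowTime}, which is not all of the attributes, so the left side is not a superkey — BCNF is violated.
Because {City} is non-prime and the left side of ShowTime --> City is not a superkey, the relation is not in 3NF.
Checking every proper subset of each key, none determines a non-prime attribute — 2NF is satisfied.

2NF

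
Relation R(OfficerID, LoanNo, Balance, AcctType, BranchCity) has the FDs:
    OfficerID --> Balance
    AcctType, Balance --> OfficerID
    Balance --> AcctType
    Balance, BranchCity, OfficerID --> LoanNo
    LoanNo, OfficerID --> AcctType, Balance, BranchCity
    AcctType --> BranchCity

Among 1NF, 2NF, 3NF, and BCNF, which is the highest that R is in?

Candidate keys: {Balance}, {OfficerID}. Prime attributes: {Balance, OfficerID}.
AcctType --> BranchCity: {AcctType}⁺ = {AcctType, BranchCity}, which is not all of the attributes, so the left side is not a superkey — BCNF is violated.
AcctType --> BranchCity determines the non-prime attribute {BranchCity} from a non-superkey — 3NF is violated.
All keys have size 1, which rules out partial dependencies — 2NF is satisfied.

2NF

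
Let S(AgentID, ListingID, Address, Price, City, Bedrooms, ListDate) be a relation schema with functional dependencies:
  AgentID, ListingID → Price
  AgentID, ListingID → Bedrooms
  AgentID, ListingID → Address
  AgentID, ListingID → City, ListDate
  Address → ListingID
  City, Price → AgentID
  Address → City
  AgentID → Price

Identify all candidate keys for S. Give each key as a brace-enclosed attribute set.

{Address, AgentID}⁺ = {Address, AgentID, Bedrooms, City, ListDate, ListingID, Price} — all of the relation — so {Address, AgentID} is a candidate key.
{Address, Price}⁺ = {Address, AgentID, Bedrooms, City, ListDate, ListingID, Price} — all of the relation — so {Address, Price} is a candidate key.
{AgentID, ListingID}⁺ = {Address, AgentID, Bedrooms, City, ListDate, ListingID, Price} — all of the relation — so {AgentID, ListingID} is a candidate key.
{City, ListingID, Price}⁺ = {Address, AgentID, Bedrooms, City, ListDate, ListingID, Price} — all of the relation — so {City, ListingID, Price} is a candidate key.
These are minimal and exhaustive — every other superkey contains one of them.

{Address, AgentID}, {Address, Price}, {AgentID, ListingID}, {City, ListingID, Price}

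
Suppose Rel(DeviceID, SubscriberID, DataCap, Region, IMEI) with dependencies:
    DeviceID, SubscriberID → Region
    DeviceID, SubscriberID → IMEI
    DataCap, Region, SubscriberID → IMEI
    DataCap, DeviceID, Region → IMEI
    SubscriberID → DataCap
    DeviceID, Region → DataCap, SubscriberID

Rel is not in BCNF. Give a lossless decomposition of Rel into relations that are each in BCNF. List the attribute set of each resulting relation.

{DataCap, SubscriberID}; {DeviceID, Region, SubscriberID}; {IMEI, Region, SubscriberID}

Candidate keys of the original relation: {DeviceID, Region}, {DeviceID, SubscriberID}.
Within {DataCap, DeviceID, IMEI, Region, SubscriberID}: {DataCap, Region, SubscriberID}⁺ ∩ {DataCap, DeviceID, IMEI, Region, SubscriberID} = {DataCap, IMEI, Region, SubscriberID}, not the whole set, so DataCap, Region, SubscriberID → IMEI violates BCNF; decompose into {DataCap, IMEI, Region, SubscriberID} and {DataCap, DeviceID, Region, SubscriberID}.
Within {DataCap, IMEI, Region, SubscriberID}: {SubscriberID}⁺ ∩ {DataCap, IMEI, Region, SubscriberID} = {DataCap, SubscriberID}, not the whole set, so SubscriberID → DataCap violates BCNF; decompose into {DataCap, SubscriberID} and {IMEI, Region, SubscriberID}.
{DataCap, SubscriberID} has no BCNF violation.
{IMEI, Region, SubscriberID} has no BCNF violation.
Within {DataCap, DeviceID, Region, SubscriberID}: {SubscriberID}⁺ ∩ {DataCap, DeviceID, Region, SubscriberID} = {DataCap, SubscriberID}, not the whole set, so SubscriberID → DataCap violates BCNF; decompose into {DataCap, SubscriberID} and {DeviceID, Region, SubscriberID}.
{DataCap, SubscriberID} has no BCNF violation.
{DeviceID, Region, SubscriberID} has no BCNF violation.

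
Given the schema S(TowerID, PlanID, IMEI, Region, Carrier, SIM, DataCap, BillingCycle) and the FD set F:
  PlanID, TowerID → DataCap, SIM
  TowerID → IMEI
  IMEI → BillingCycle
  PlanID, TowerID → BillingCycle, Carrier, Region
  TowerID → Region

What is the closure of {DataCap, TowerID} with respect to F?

{BillingCycle, DataCap, IMEI, Region, TowerID}

Start with {DataCap, TowerID}.
TowerID → IMEI applies; add {IMEI} → now {DataCap, IMEI, TowerID}.
IMEI → BillingCycle applies; add {BillingCycle} → now {BillingCycle, DataCap, IMEI, TowerID}.
TowerID → Region applies; add {Region} → now {BillingCycle, DataCap, IMEI, Region, TowerID}.
No further FD applies.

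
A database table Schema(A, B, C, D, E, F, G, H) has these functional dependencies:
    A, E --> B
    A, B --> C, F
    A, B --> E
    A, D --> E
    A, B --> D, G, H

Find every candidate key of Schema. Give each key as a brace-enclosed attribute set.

{A, B}, {A, D}, {A, E}

No FD produces {A}, so it must be in every candidate key.
{A, B}⁺ = {A, B, C, D, E, F, G, H}, which is every attribute, so {A, B} is a candidate key.
{A, D}⁺ = {A, B, C, D, E, F, G, H}, which is every attribute, so {A, D} is a candidate key.
{A, E}⁺ = {A, B, C, D, E, F, G, H}, which is every attribute, so {A, E} is a candidate key.
No proper subset of any of these is a key, and no other minimal superkey exists.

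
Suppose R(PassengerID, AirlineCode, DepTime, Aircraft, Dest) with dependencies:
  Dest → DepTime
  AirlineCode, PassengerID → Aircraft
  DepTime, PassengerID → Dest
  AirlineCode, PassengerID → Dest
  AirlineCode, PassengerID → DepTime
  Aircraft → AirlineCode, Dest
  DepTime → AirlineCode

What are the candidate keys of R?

{Aircraft, PassengerID}, {AirlineCode, PassengerID}, {DepTime, PassengerID}, {Dest, PassengerID}

{PassengerID} never appears on the right of any FD, so every key must include it.
Closure of {Aircraft, PassengerID} is {Aircraft, AirlineCode, DepTime, Dest, PassengerID}, the whole schema; {Aircraft, PassengerID} is a candidate key.
Closure of {AirlineCode, PassengerID} is {Aircraft, AirlineCode, DepTime, Dest, PassengerID}, the whole schema; {AirlineCode, PassengerID} is a candidate key.
Closure of {DepTime, PassengerID} is {Aircraft, AirlineCode, DepTime, Dest, PassengerID}, the whole schema; {DepTime, PassengerID} is a candidate key.
Closure of {Dest, PassengerID} is {Aircraft, AirlineCode, DepTime, Dest, PassengerID}, the whole schema; {Dest, PassengerID} is a candidate key.
These are minimal and exhaustive — every other superkey contains one of them.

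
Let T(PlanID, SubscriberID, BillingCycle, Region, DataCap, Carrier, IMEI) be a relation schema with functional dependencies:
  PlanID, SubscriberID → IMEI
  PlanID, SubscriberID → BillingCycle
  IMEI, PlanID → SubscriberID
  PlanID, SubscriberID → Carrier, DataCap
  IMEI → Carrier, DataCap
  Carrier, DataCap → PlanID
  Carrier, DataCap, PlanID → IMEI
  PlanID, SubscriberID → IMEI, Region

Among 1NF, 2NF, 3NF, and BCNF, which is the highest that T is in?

Candidate keys: {Carrier, DataCap}, {IMEI}, {PlanID, SubscriberID}. Prime attributes: {Carrier, DataCap, IMEI, PlanID, SubscriberID}.
Each dependency's left side is a superkey — BCNF holds.

BCNF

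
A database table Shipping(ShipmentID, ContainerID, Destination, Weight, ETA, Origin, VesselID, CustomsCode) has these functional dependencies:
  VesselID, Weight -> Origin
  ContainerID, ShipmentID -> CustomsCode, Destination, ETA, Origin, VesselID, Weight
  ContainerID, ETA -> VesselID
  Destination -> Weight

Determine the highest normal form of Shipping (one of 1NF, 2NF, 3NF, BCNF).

2NF

Candidate key: {ContainerID, ShipmentID}. Prime attributes: {ContainerID, ShipmentID}.
VesselID, Weight -> Origin: {VesselID, Weight}⁺ = {Origin, VesselID, Weight}, which is not all of the attributes, so the left side is not a superkey — BCNF is violated.
VesselID, Weight -> Origin determines the non-prime attribute {Origin} from a non-superkey — 3NF is violated.
Checking every proper subset of each key, none determines a non-prime attribute — 2NF is satisfied.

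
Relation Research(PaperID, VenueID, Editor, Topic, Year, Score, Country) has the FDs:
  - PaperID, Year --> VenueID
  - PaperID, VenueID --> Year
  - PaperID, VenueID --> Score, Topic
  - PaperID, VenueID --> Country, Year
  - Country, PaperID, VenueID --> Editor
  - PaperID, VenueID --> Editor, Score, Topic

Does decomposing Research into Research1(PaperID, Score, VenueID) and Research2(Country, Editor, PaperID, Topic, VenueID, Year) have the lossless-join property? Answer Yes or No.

Yes

Research1 ∩ Research2 = {PaperID, VenueID}; its closure under F is {Country, Editor, PaperID, Score, Topic, VenueID, Year}.
Since Research1 ⊆ {Country, Editor, PaperID, Score, Topic, VenueID, Year}, the intersection is a superkey of Research1; the decomposition is lossless.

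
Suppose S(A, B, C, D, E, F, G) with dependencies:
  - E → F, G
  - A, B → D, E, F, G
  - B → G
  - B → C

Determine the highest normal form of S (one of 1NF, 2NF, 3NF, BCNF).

Candidate key: {A, B}. Prime attributes: {A, B}.
For E → F, G we have {E}⁺ = {E, F, G}; {E} is not a superkey, so BCNF fails.
Because {F, G} are non-prime and the left side of E → F, G is not a superkey, the relation is not in 3NF.
Since {B} ⊂ {A, B} and {B}⁺ ⊇ {C, G} with {C, G} non-prime, there is a partial dependency; 2NF fails.

1NF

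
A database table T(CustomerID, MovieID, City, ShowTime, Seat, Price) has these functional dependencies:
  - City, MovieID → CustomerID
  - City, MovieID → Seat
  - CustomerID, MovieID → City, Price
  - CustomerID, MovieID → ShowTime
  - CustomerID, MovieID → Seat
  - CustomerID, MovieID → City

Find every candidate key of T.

{City, MovieID}, {CustomerID, MovieID}

No FD produces {MovieID}, so it must be in every candidate key.
Closure of {City, MovieID} is {City, CustomerID, MovieID, Price, Seat, ShowTime}, the whole schema; {City, MovieID} is a candidate key.
Closure of {CustomerID, MovieID} is {City, CustomerID, MovieID, Price, Seat, ShowTime}, the whole schema; {CustomerID, MovieID} is a candidate key.
These are minimal and exhaustive — every other superkey contains one of them.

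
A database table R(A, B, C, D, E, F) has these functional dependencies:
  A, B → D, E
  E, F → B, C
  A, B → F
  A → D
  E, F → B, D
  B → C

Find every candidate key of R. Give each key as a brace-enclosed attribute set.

{A, B}, {A, E, F}

{A} never appears on the right of any FD, so every key must include it.
{A, B} is a candidate key since {A, B}⁺ = {A, B, C, D, E, F} covers every attribute.
{A, E, F} is a candidate key since {A, E, F}⁺ = {A, B, C, D, E, F} covers every attribute.
No proper subset of any of these is a key, and no other minimal superkey exists.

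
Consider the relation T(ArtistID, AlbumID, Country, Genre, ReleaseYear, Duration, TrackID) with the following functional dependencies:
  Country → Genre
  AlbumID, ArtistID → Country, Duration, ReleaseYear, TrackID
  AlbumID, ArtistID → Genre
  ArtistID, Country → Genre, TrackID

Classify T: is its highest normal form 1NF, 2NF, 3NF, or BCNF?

Candidate key: {AlbumID, ArtistID}. Prime attributes: {AlbumID, ArtistID}.
Country → Genre: {Country}⁺ = {Country, Genre}, which is not all of the attributes, so the left side is not a superkey — BCNF is violated.
Because {Genre} is non-prime and the left side of Country → Genre is not a superkey, the relation is not in 3NF.
No proper subset of a key has a non-prime attribute in its closure, so there is no partial dependency; 2NF holds.

2NF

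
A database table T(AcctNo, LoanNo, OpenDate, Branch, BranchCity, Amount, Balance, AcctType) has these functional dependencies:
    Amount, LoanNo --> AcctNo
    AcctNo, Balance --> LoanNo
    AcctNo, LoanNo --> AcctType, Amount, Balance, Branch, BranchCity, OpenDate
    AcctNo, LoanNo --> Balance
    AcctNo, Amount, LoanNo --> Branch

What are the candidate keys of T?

Closure of {AcctNo, Balance} is {AcctNo, AcctType, Amount, Balance, Branch, BranchCity, LoanNo, OpenDate}, the whole schema; {AcctNo, Balance} is a candidate key.
Closure of {AcctNo, LoanNo} is {AcctNo, AcctType, Amount, Balance, Branch, BranchCity, LoanNo, OpenDate}, the whole schema; {AcctNo, LoanNo} is a candidate key.
Closure of {Amount, LoanNo} is {AcctNo, AcctType, Amount, Balance, Branch, BranchCity, LoanNo, OpenDate}, the whole schema; {Amount, LoanNo} is a candidate key.
These are minimal and exhaustive — every other superkey contains one of them.

{AcctNo, Balance}, {AcctNo, LoanNo}, {Amount, LoanNo}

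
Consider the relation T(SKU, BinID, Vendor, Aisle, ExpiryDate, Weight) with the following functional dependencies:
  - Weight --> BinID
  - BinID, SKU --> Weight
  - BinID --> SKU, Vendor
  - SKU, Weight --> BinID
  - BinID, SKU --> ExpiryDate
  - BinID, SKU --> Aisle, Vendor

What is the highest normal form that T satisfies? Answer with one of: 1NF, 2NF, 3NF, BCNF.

Candidate keys: {BinID}, {Weight}. Prime attributes: {BinID, Weight}.
Every FD has a superkey on the left, so the relation is in BCNF.

BCNF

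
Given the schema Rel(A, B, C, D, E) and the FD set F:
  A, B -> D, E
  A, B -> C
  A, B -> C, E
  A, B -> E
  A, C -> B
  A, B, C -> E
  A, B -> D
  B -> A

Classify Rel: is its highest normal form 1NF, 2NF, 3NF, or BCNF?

Candidate keys: {A, C}, {B}. Prime attributes: {A, B, C}.
Every FD has a superkey on the left, so the relation is in BCNF.

BCNF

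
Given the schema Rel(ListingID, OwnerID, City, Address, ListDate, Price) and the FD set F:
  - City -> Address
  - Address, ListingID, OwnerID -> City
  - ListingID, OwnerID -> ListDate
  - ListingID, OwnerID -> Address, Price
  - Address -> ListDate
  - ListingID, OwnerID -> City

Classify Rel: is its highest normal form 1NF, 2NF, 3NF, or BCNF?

Candidate key: {ListingID, OwnerID}. Prime attributes: {ListingID, OwnerID}.
City -> Address breaks BCNF: {City}⁺ = {Address, City, ListDate}, so {City} is not a superkey.
Because {Address} is non-prime and the left side of City -> Address is not a superkey, the relation is not in 3NF.
Checking every proper subset of each key, none determines a non-prime attribute — 2NF is satisfied.

2NF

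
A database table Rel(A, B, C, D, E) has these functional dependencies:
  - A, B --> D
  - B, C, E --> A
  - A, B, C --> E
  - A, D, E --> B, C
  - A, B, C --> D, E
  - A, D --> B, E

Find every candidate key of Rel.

{A, B}, {A, D}, {B, C, E}

Closure of {A, B} is {A, B, C, D, E}, the whole schema; {A, B} is a candidate key.
Closure of {A, D} is {A, B, C, D, E}, the whole schema; {A, D} is a candidate key.
Closure of {B, C, E} is {A, B, C, D, E}, the whole schema; {B, C, E} is a candidate key.
These are minimal and exhaustive — every other superkey contains one of them.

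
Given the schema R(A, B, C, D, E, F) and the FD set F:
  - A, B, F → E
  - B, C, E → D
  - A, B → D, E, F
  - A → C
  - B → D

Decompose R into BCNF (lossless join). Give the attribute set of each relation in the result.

Candidate key of the original relation: {A, B}.
Within {A, B, C, D, E, F}: {B, C, E}⁺ ∩ {A, B, C, D, E, F} = {B, C, D, E}, not the whole set, so B, C, E → D violates BCNF; decompose into {B, C, D, E} and {A, B, C, E, F}.
Within {B, C, D, E}: {B}⁺ ∩ {B, C, D, E} = {B, D}, not the whole set, so B → D violates BCNF; decompose into {B, D} and {B, C, E}.
{B, D} has no BCNF violation.
{B, C, E} has no BCNF violation.
Within {A, B, C, E, F}: {A}⁺ ∩ {A, B, C, E, F} = {A, C}, not the whole set, so A → C violates BCNF; decompose into {A, C} and {A, B, E, F}.
{A, C} has no BCNF violation.
{A, B, E, F} has no BCNF violation.

{A, B, E, F}; {A, C}; {B, C, E}; {B, D}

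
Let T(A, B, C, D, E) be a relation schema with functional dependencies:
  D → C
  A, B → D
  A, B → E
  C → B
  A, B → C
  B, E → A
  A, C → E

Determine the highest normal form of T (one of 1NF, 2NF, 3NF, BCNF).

3NF

Candidate keys: {A, B}, {A, C}, {A, D}, {B, E}, {C, E}, {D, E}. Prime attributes: {A, B, C, D, E}.
D → C breaks BCNF: {D}⁺ = {B, C, D}, so {D} is not a superkey.
Since {C} ⊆ prime attributes and every other non-superkey FD also has a prime right side, the schema is in 3NF.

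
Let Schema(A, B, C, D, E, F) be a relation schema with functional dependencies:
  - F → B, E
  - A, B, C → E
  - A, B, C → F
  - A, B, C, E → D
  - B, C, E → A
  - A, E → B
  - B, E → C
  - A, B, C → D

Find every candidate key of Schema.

{A, B, C}, {A, E}, {B, E}, {F}

{F}⁺ = {A, B, C, D, E, F} — all of the relation — so {F} is a candidate key.
{A, E}⁺ = {A, B, C, D, E, F} — all of the relation — so {A, E} is a candidate key.
{B, E}⁺ = {A, B, C, D, E, F} — all of the relation — so {B, E} is a candidate key.
{A, B, C}⁺ = {A, B, C, D, E, F} — all of the relation — so {A, B, C} is a candidate key.
These are minimal and exhaustive — every other superkey contains one of them.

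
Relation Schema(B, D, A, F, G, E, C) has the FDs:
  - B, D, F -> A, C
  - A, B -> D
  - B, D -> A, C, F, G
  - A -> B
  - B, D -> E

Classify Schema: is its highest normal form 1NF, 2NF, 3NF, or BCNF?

BCNF

Candidate keys: {A}, {B, D}. Prime attributes: {A, B, D}.
The left-hand side of every FD is a superkey, so BCNF is satisfied.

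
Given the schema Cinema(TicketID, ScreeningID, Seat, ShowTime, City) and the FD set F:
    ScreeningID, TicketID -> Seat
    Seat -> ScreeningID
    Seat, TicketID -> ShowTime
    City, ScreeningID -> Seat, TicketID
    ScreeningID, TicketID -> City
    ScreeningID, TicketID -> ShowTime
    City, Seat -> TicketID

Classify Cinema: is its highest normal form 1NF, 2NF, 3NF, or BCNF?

3NF

Candidate keys: {City, ScreeningID}, {City, Seat}, {ScreeningID, TicketID}, {Seat, TicketID}. Prime attributes: {City, ScreeningID, Seat, TicketID}.
Seat -> ScreeningID: {Seat}⁺ = {ScreeningID, Seat}, which is not all of the attributes, so the left side is not a superkey — BCNF is violated.
Its right-hand attributes {ScreeningID} are all prime, as are those of every other non-superkey FD — the relation is in 3NF.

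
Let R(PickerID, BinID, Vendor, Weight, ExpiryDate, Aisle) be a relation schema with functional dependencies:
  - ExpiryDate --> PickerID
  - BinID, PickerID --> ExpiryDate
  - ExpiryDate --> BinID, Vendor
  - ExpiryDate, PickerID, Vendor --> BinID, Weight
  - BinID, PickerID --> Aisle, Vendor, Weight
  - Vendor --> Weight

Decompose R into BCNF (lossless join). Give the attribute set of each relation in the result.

{Aisle, BinID, ExpiryDate, PickerID, Vendor}; {Vendor, Weight}

Candidate keys of the original relation: {BinID, PickerID}, {ExpiryDate}.
Within {Aisle, BinID, ExpiryDate, PickerID, Vendor, Weight}: {Vendor}⁺ ∩ {Aisle, BinID, ExpiryDate, PickerID, Vendor, Weight} = {Vendor, Weight}, not the whole set, so Vendor --> Weight violates BCNF; decompose into {Vendor, Weight} and {Aisle, BinID, ExpiryDate, PickerID, Vendor}.
{Vendor, Weight} has no BCNF violation.
{Aisle, BinID, ExpiryDate, PickerID, Vendor} has no BCNF violation.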